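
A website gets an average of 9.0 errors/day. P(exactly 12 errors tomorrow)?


Poisson(λ=9.0): P(X=12) = e^(-λ)×λ^k/k!
= e^(-9.0) × 9.0^12 / 12!
≈ 0.0001234098041 × 282429536481 / 479001600 ≈ 0.072765

P(X=12) ≈ 0.072765 ≈ 7.28%


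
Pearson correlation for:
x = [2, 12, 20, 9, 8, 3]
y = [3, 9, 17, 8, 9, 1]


n=6, Σx=54, Σy=47, Σxy=601, Σx²=702, Σy²=525
r = (6×601 - 54×47)/√((6×702 - 54²)(6×525 - 47²))
= 1068/√(1296×941) = 1068/√1219536 ≈ 1068/1104.3260 ≈ 0.9671

r ≈ 0.9671


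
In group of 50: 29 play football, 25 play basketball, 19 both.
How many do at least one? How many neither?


|A∪B| = 29+25-19 = 35
Neither = 50-35 = 15

At least one: 35; Neither: 15


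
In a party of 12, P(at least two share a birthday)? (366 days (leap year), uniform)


P(all different) = Π(366-i)/366 for i=0..11
= 0.833396
P(match) = 1 - 0.833396 = 0.166604

P ≈ 0.1666 ≈ 16.66%


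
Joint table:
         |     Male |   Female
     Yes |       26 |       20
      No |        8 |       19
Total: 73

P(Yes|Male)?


P(Yes|Male) = 26/(26+8) = 26/34 = 13/17

P = 13/17 ≈ 76.47%


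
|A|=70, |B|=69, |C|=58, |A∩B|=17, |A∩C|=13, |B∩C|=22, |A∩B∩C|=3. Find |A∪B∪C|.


|A∪B∪C| = 70+69+58-17-13-22+3 = 148

|A∪B∪C| = 148


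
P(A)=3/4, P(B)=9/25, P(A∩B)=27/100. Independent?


P(A)×P(B) = 27/100
P(A∩B) = 27/100
Equal ✓ → Independent

Yes, independent


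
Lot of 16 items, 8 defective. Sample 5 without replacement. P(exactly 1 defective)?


Hypergeometric: C(8,1)×C(8,4)/C(16,5)
= 8×70/4368 = 5/39

P(X=1) = 5/39 ≈ 12.82%


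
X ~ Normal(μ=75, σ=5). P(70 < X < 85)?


z₁=(70-75)/5=-1.0, z₂=(85-75)/5=2.0
P = Φ(2.0) - Φ(-1.0) = 0.977250 - 0.158655 = 0.818595 ≈ 0.8186

P(70 < X < 85) ≈ 0.8186


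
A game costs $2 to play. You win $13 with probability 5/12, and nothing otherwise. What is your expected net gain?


E[gain] = (13-2)×5/12 + (-2)×7/12
= 55/12 - 7/6 = 41/12

Expected net gain = $41/12 ≈ $3.42


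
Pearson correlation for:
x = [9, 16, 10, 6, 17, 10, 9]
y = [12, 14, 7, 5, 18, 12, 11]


n=7, Σx=77, Σy=79, Σxy=957, Σx²=943, Σy²=1003
r = (7×957 - 77×79)/√((7×943 - 77²)(7×1003 - 79²))
= 616/√(672×780) = 616/√524160 ≈ 616/723.9890 ≈ 0.8508

r ≈ 0.8508


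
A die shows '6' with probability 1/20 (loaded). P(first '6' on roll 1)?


Geometric: P(X=1) = (1-p)^(k-1)×p = (19/20)^0×1/20 = 1/20

P(X=1) = 1/20 ≈ 5.00%


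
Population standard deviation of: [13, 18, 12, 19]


Mean = 62/4 = 31/2
  (13-31/2)²=25/4
  (18-31/2)²=25/4
  (12-31/2)²=49/4
  (19-31/2)²=49/4
Σ(x-μ)² = 37
σ² = 37/4

σ = √(37/4) ≈ 3.0414


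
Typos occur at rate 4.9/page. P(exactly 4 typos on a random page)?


Poisson(λ=4.9): P(X=4) = e^(-λ)×λ^k/k!
= e^(-4.9) × 4.9^4 / 4!
≈ 0.007446583071 × 576.4801 / 24 ≈ 0.178867

P(X=4) ≈ 0.178867 ≈ 17.89%


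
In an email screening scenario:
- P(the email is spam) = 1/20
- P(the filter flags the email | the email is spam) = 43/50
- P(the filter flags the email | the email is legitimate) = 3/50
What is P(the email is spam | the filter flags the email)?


Using Bayes' theorem:
P(A|B) = P(B|A)·P(A) / P(B)

P(the filter flags the email) = 43/50 × 1/20 + 3/50 × 19/20
= 43/1000 + 57/1000 = 1/10

P(the email is spam|the filter flags the email) = (43/1000) / (1/10) = 43/100

P(the email is spam|the filter flags the email) = 43/100 ≈ 43.00%


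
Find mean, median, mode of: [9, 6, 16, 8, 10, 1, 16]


Sorted: [1, 6, 8, 9, 10, 16, 16]
Mean = 66/7
Median = 9
Freq: {9: 1, 6: 1, 16: 2, 8: 1, 10: 1, 1: 1}
Mode: [16]

Mean=66/7, Median=9, Mode=16


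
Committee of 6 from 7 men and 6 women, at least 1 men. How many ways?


Count by #men:
  1M,5W: C(7,1)×C(6,5)=42
  2M,4W: C(7,2)×C(6,4)=315
  3M,3W: C(7,3)×C(6,3)=700
  4M,2W: C(7,4)×C(6,2)=525
  5M,1W: C(7,5)×C(6,1)=126
  6M,0W: C(7,6)×C(6,0)=7
Total = 1715

1715


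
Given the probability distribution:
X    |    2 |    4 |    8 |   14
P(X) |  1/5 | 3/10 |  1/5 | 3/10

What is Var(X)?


E[X] = 37/5
E[X²] = 386/5
Var(X) = E[X²] - (E[X])² = 386/5 - 1369/25 = 561/25

Var(X) = 561/25 ≈ 22.4400


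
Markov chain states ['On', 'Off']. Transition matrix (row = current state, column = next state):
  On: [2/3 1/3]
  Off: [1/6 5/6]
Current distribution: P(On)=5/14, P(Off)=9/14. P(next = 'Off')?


P(next=Off) = Σᵢ P(now=i)×P(i→Off)
= 5/14×1/3 + 9/14×5/6
= 5/42 + 15/28 = 55/84

P = 55/84 ≈ 0.6548


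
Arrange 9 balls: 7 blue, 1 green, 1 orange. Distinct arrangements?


9!/(7!×1!×1!) = 72

72


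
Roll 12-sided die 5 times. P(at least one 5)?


P(no 5)^5 = (11/12)^5 = 161051/248832
P(≥1) = 1 - 161051/248832 = 87781/248832

P = 87781/248832 ≈ 35.28%


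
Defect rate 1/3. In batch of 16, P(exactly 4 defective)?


Binomial: P(X=4) = C(16,4)×p^4×(1-p)^12
= 1820 × 1/81 × 4096/531441 = 7454720/43046721

P(X=4) = 7454720/43046721 ≈ 17.32%


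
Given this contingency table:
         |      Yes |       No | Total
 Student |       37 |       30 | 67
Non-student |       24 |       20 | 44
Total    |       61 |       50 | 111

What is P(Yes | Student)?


P(Yes | Student) = 37/(37+30) = 37/67

P(Yes|Student) = 37/67 ≈ 55.22%


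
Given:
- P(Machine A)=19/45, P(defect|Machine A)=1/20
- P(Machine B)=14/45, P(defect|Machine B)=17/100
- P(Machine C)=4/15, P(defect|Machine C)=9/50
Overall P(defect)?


P(B) = Σ P(B|Aᵢ)×P(Aᵢ)
  1/20×19/45 = 19/900
  17/100×14/45 = 119/2250
  9/50×4/15 = 6/125
Sum = 61/500

P(defect) = 61/500 ≈ 12.20%


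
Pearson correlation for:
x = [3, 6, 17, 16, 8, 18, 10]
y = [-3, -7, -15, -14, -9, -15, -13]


n=7, Σx=78, Σy=-76, Σxy=-1002, Σx²=1078, Σy²=954
r = (7×(-1002) - 78×(-76))/√((7×1078 - 78²)(7×954 - (-76)²))
= -1086/√(1462×902) = -1086/√1318724 ≈ -1086/1148.3571 ≈ -0.9457

r ≈ -0.9457


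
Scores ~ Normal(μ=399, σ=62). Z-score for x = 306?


z = (x - μ)/σ = (306 - 399)/62 = -1.5

z = -1.5


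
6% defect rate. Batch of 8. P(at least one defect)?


P(all good) = (47/50)^8 = 23811286661761/39062500000000
P(≥1 defect) = 15251213338239/39062500000000

P = 15251213338239/39062500000000 ≈ 39.04%


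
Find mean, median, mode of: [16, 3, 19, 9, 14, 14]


Sorted: [3, 9, 14, 14, 16, 19]
Mean = 75/6 = 25/2
Median = 14
Freq: {16: 1, 3: 1, 19: 1, 9: 1, 14: 2}
Mode: [14]

Mean=25/2, Median=14, Mode=14


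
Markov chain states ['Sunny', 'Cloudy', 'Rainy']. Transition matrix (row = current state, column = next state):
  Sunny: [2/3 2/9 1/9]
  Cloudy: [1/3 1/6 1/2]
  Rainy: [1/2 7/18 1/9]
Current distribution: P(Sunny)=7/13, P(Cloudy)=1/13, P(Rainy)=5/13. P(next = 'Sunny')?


P(next=Sunny) = Σᵢ P(now=i)×P(i→Sunny)
= 7/13×2/3 + 1/13×1/3 + 5/13×1/2
= 14/39 + 1/39 + 5/26 = 15/26

P = 15/26 ≈ 0.5769


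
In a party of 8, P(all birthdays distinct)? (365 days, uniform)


P(all different) = Π(365-i)/365 for i=0..7
= (365/365)×(364/365)×...×(358/365)
= 0.925665

P ≈ 0.9257 ≈ 92.57%


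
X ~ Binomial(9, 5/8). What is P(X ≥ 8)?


P(X ≥ 8) = Σ P(X=i) for i=8..9
P(X=8) = 10546875/134217728
P(X=9) = 1953125/134217728
Sum = 390625/4194304

P(X ≥ 8) = 390625/4194304 ≈ 9.31%


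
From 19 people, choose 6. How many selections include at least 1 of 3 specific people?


Complement: C(19,6) - C(16,6) = 27132 - 8008 = 19124

19124


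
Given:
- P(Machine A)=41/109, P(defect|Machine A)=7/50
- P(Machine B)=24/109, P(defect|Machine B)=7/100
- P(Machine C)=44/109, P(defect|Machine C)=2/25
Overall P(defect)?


P(B) = Σ P(B|Aᵢ)×P(Aᵢ)
  7/50×41/109 = 287/5450
  7/100×24/109 = 42/2725
  2/25×44/109 = 88/2725
Sum = 547/5450

P(defect) = 547/5450 ≈ 10.04%


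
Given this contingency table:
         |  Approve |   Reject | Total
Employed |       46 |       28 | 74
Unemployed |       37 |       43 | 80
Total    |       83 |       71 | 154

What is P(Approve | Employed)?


P(Approve | Employed) = 46/(46+28) = 46/74 = 23/37

P(Approve|Employed) = 23/37 ≈ 62.16%


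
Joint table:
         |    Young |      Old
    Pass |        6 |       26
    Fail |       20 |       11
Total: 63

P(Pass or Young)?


P(Pass∨Young) = P(Pass) + P(Young) - P(Pass∧Young)
= (32 + 26 - 6)/63 = 52/63

P = 52/63 ≈ 82.54%


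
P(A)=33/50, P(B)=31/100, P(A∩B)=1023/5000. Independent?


P(A)×P(B) = 1023/5000
P(A∩B) = 1023/5000
Equal ✓ → Independent

Yes, independent


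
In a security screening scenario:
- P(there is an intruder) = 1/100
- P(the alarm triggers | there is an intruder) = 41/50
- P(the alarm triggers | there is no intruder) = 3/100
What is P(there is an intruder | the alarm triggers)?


Using Bayes' theorem:
P(A|B) = P(B|A)·P(A) / P(B)

P(the alarm triggers) = 41/50 × 1/100 + 3/100 × 99/100
= 41/5000 + 297/10000 = 379/10000

P(there is an intruder|the alarm triggers) = (41/5000) / (379/10000) = 82/379

P(there is an intruder|the alarm triggers) = 82/379 ≈ 21.64%


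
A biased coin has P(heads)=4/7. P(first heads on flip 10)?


Geometric: P(X=10) = (1-p)^(k-1)×p = (3/7)^9×4/7 = 78732/282475249

P(X=10) = 78732/282475249 ≈ 0.03%


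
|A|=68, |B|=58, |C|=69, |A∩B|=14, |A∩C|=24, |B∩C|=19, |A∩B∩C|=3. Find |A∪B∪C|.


|A∪B∪C| = 68+58+69-14-24-19+3 = 141

|A∪B∪C| = 141


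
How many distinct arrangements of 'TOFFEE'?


Letters: 6, freq: {'T': 1, 'O': 1, 'F': 2, 'E': 2}
6!/(1!×1!×2!×2!) = 720/4 = 180

180


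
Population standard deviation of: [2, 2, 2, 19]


Mean = 25/4
  (2-25/4)²=289/16
  (2-25/4)²=289/16
  (2-25/4)²=289/16
  (19-25/4)²=2601/16
Σ(x-μ)² = 867/4
σ² = (867/4)/4 = 867/16

σ = √(867/16) ≈ 7.3612


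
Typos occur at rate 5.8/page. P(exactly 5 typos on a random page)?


Poisson(λ=5.8): P(X=5) = e^(-λ)×λ^k/k!
= e^(-5.8) × 5.8^5 / 5!
≈ 0.003027554745 × 6563.56768 / 120 ≈ 0.165596

P(X=5) ≈ 0.165596 ≈ 16.56%


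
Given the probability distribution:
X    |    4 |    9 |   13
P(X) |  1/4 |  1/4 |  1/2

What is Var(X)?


E[X] = 39/4
E[X²] = 435/4
Var(X) = E[X²] - (E[X])² = 435/4 - 1521/16 = 219/16

Var(X) = 219/16 ≈ 13.6875


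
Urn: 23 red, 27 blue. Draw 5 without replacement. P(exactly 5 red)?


Hypergeometric: C(23,5)×C(27,0)/C(50,5)
= 33649×1/2118760 = 209/13160

P(X=5) = 209/13160 ≈ 1.59%


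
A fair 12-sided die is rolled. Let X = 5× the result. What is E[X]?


E[die] = (1+12)/2 = 13/2
E[X] = 5 × 13/2 = 65/2

E[X] = 65/2


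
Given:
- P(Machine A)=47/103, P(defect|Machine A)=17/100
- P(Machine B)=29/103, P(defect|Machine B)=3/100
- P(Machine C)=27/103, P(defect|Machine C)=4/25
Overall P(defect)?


P(B) = Σ P(B|Aᵢ)×P(Aᵢ)
  17/100×47/103 = 799/10300
  3/100×29/103 = 87/10300
  4/25×27/103 = 108/2575
Sum = 659/5150

P(defect) = 659/5150 ≈ 12.80%


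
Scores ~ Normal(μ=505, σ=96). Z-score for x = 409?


z = (x - μ)/σ = (409 - 505)/96 = -1.0

z = -1.0


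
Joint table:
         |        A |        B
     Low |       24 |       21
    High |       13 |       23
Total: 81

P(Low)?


P(Low) = (24+21)/81 = 45/81 = 5/9

P(Low) = 5/9 ≈ 55.56%


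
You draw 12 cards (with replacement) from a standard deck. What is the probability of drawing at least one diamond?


P(not a diamond) = 39/52 = 3/4
P(none in 12 draws) = (3/4)^12 = 531441/16777216
P(≥1 diamond) = 1 - 531441/16777216 = 16245775/16777216

P = 16245775/16777216 ≈ 96.83%


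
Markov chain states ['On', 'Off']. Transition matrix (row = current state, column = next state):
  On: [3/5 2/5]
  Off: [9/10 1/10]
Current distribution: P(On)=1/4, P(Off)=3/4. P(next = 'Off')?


P(next=Off) = Σᵢ P(now=i)×P(i→Off)
= 1/4×2/5 + 3/4×1/10
= 1/10 + 3/40 = 7/40

P = 7/40 ≈ 0.1750


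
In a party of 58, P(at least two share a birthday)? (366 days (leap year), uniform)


P(all different) = Π(366-i)/366 for i=0..57
= 0.008451
P(match) = 1 - 0.008451 = 0.991549

P ≈ 0.9915 ≈ 99.15%


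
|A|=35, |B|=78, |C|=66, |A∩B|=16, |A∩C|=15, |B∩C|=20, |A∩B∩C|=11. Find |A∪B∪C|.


|A∪B∪C| = 35+78+66-16-15-20+11 = 139

|A∪B∪C| = 139


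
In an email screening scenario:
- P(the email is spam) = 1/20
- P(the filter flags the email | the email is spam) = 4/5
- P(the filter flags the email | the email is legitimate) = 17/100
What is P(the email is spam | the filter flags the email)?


Using Bayes' theorem:
P(A|B) = P(B|A)·P(A) / P(B)

P(the filter flags the email) = 4/5 × 1/20 + 17/100 × 19/20
= 1/25 + 323/2000 = 403/2000

P(the email is spam|the filter flags the email) = (1/25) / (403/2000) = 80/403

P(the email is spam|the filter flags the email) = 80/403 ≈ 19.85%


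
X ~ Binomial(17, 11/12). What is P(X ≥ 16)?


P(X ≥ 16) = Σ P(X=i) for i=16..17
P(X=16) = 781145407680726737/2218611106740436992
P(X=17) = 505447028499293771/2218611106740436992
Sum = 321648109045005127/554652776685109248

P(X ≥ 16) = 321648109045005127/554652776685109248 ≈ 57.99%


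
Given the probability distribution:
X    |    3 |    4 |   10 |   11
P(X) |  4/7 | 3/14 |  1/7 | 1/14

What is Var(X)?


E[X] = 67/14
E[X²] = 63/2
Var(X) = E[X²] - (E[X])² = 63/2 - 4489/196 = 1685/196

Var(X) = 1685/196 ≈ 8.5969


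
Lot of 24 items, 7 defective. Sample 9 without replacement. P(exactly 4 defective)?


Hypergeometric: C(7,4)×C(17,5)/C(24,9)
= 35×6188/1307504 = 3185/19228

P(X=4) = 3185/19228 ≈ 16.56%


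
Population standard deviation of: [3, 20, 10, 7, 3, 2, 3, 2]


Mean = 50/8 = 25/4
  (3-25/4)²=169/16
  (20-25/4)²=3025/16
  (10-25/4)²=225/16
  (7-25/4)²=9/16
  (3-25/4)²=169/16
  (2-25/4)²=289/16
  (3-25/4)²=169/16
  (2-25/4)²=289/16
Σ(x-μ)² = 543/2
σ² = (543/2)/8 = 543/16

σ = √(543/16) ≈ 5.8256


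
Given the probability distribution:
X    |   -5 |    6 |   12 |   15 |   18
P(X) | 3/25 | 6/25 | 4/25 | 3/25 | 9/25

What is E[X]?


E[X] = Σ x·P(X=x)
= (-5)×(3/25) + (6)×(6/25) + (12)×(4/25) + (15)×(3/25) + (18)×(9/25)
= 276/25

E[X] = 276/25


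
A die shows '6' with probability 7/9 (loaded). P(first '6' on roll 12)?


Geometric: P(X=12) = (1-p)^(k-1)×p = (2/9)^11×7/9 = 14336/282429536481

P(X=12) = 14336/282429536481 ≈ 0.00%


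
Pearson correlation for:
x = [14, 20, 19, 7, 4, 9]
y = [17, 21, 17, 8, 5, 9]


n=6, Σx=73, Σy=77, Σxy=1138, Σx²=1103, Σy²=1189
r = (6×1138 - 73×77)/√((6×1103 - 73²)(6×1189 - 77²))
= 1207/√(1289×1205) = 1207/√1553245 ≈ 1207/1246.2925 ≈ 0.9685

r ≈ 0.9685


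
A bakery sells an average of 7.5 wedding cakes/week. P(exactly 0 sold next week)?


Poisson(λ=7.5): P(X=0) = e^(-λ)×λ^k/k!
= e^(-7.5) × 7.5^0 / 0!
≈ 0.0005530843701 × 1 / 1 ≈ 0.000553

P(X=0) ≈ 0.000553 ≈ 0.06%


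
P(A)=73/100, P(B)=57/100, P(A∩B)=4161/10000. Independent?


P(A)×P(B) = 4161/10000
P(A∩B) = 4161/10000
Equal ✓ → Independent

Yes, independent


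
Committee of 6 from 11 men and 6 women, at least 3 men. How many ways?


Count by #men:
  3M,3W: C(11,3)×C(6,3)=3300
  4M,2W: C(11,4)×C(6,2)=4950
  5M,1W: C(11,5)×C(6,1)=2772
  6M,0W: C(11,6)×C(6,0)=462
Total = 11484

11484


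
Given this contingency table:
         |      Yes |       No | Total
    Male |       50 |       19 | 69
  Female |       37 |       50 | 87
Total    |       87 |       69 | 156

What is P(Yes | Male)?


P(Yes | Male) = 50/(50+19) = 50/69

P(Yes|Male) = 50/69 ≈ 72.46%


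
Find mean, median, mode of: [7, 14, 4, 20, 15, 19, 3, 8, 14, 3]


Sorted: [3, 3, 4, 7, 8, 14, 14, 15, 19, 20]
Mean = 107/10
Median = 11
Freq: {7: 1, 14: 2, 4: 1, 20: 1, 15: 1, 19: 1, 3: 2, 8: 1}
Mode: [3, 14]

Mean=107/10, Median=11, Mode=[3, 14]


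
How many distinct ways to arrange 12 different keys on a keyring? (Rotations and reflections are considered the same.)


Free circular arrangements: rotations and reflections both identified.
(n-1)!/2 = 11!/2 = 39916800/2 = 19958400

19958400


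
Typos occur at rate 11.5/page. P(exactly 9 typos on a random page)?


Poisson(λ=11.5): P(X=9) = e^(-λ)×λ^k/k!
= e^(-11.5) × 11.5^9 / 9!
≈ 1.01300936e-05 × 3517876291.92 / 362880 ≈ 0.098204

P(X=9) ≈ 0.098204 ≈ 9.82%


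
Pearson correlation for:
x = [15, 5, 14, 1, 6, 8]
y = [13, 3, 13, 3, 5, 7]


n=6, Σx=49, Σy=44, Σxy=481, Σx²=547, Σy²=430
r = (6×481 - 49×44)/√((6×547 - 49²)(6×430 - 44²))
= 730/√(881×644) = 730/√567364 ≈ 730/753.2357 ≈ 0.9692

r ≈ 0.9692


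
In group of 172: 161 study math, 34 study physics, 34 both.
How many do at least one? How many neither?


|A∪B| = 161+34-34 = 161
Neither = 172-161 = 11

At least one: 161; Neither: 11


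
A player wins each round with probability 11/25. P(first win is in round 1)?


Geometric: P(X=1) = (1-p)^(k-1)×p = (14/25)^0×11/25 = 11/25

P(X=1) = 11/25 ≈ 44.00%


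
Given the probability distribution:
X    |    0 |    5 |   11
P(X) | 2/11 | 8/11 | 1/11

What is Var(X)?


E[X] = 51/11
E[X²] = 321/11
Var(X) = E[X²] - (E[X])² = 321/11 - 2601/121 = 930/121

Var(X) = 930/121 ≈ 7.6860


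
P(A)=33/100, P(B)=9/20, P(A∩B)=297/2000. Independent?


P(A)×P(B) = 297/2000
P(A∩B) = 297/2000
Equal ✓ → Independent

Yes, independent


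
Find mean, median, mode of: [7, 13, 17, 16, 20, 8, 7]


Sorted: [7, 7, 8, 13, 16, 17, 20]
Mean = 88/7
Median = 13
Freq: {7: 2, 13: 1, 17: 1, 16: 1, 20: 1, 8: 1}
Mode: [7]

Mean=88/7, Median=13, Mode=7


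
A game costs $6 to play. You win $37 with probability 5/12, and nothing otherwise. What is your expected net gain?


E[gain] = (37-6)×5/12 + (-6)×7/12
= 155/12 - 7/2 = 113/12

Expected net gain = $113/12 ≈ $9.42


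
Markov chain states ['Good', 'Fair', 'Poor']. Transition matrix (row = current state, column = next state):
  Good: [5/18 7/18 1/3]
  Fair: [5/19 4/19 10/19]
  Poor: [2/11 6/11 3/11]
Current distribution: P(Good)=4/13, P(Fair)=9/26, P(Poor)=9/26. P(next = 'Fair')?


P(next=Fair) = Σᵢ P(now=i)×P(i→Fair)
= 4/13×7/18 + 9/26×4/19 + 9/26×6/11
= 14/117 + 18/247 + 27/143 = 9325/24453

P = 9325/24453 ≈ 0.3813


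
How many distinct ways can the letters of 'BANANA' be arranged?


Letters: 6, freq: {'B': 1, 'A': 3, 'N': 2}
6!/(1!×3!×2!) = 720/12 = 60

60


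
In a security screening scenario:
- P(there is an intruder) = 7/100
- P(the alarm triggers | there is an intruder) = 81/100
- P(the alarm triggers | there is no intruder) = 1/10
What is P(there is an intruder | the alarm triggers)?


Using Bayes' theorem:
P(A|B) = P(B|A)·P(A) / P(B)

P(the alarm triggers) = 81/100 × 7/100 + 1/10 × 93/100
= 567/10000 + 93/1000 = 1497/10000

P(there is an intruder|the alarm triggers) = (567/10000) / (1497/10000) = 189/499

P(there is an intruder|the alarm triggers) = 189/499 ≈ 37.88%


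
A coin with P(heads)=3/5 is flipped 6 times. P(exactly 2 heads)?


Binomial: P(X=2) = C(6,2)×p^2×(1-p)^4
= 15 × 9/25 × 16/625 = 432/3125

P(X=2) = 432/3125 ≈ 13.82%


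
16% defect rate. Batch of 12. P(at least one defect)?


P(all good) = (21/25)^12 = 7355827511386641/59604644775390625
P(≥1 defect) = 52248817264003984/59604644775390625

P = 52248817264003984/59604644775390625 ≈ 87.66%


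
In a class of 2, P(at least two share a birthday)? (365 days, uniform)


P(all different) = Π(365-i)/365 for i=0..1
= 0.997260
P(match) = 1 - 0.997260 = 0.002740

P ≈ 0.0027 ≈ 0.27%


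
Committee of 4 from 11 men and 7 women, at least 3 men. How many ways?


Count by #men:
  3M,1W: C(11,3)×C(7,1)=1155
  4M,0W: C(11,4)×C(7,0)=330
Total = 1485

1485


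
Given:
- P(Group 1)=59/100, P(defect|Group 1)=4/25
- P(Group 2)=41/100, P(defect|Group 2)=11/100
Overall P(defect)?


P(B) = Σ P(B|Aᵢ)×P(Aᵢ)
  4/25×59/100 = 59/625
  11/100×41/100 = 451/10000
Sum = 279/2000

P(defect) = 279/2000 ≈ 13.95%


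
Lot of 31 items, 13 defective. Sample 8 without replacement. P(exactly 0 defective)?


Hypergeometric: C(13,0)×C(18,8)/C(31,8)
= 1×43758/7888725 = 374/67425

P(X=0) = 374/67425 ≈ 0.55%


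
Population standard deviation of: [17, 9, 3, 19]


Mean = 48/4 = 12
  (17-12)²=25
  (9-12)²=9
  (3-12)²=81
  (19-12)²=49
Σ(x-μ)² = 164
σ² = 164/4 = 41

σ = √(41) ≈ 6.4031


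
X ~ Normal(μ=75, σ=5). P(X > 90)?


z = (90-75)/5 = 3.0
P(X > 90) = 1 - P(Z ≤ 3.0) = 1 - 0.9987 = 0.0013

P(X > 90) ≈ 0.0013


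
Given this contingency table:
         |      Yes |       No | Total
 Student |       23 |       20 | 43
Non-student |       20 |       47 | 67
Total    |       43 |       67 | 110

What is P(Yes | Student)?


P(Yes | Student) = 23/(23+20) = 23/43

P(Yes|Student) = 23/43 ≈ 53.49%


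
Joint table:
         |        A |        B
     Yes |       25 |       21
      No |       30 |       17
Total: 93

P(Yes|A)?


P(Yes|A) = 25/(25+30) = 25/55 = 5/11

P = 5/11 ≈ 45.45%


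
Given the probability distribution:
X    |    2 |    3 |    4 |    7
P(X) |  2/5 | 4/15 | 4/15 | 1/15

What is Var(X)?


E[X] = 47/15
E[X²] = 173/15
Var(X) = E[X²] - (E[X])² = 173/15 - 2209/225 = 386/225

Var(X) = 386/225 ≈ 1.7156


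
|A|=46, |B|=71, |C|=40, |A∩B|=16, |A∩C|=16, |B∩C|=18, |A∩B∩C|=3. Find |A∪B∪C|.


|A∪B∪C| = 46+71+40-16-16-18+3 = 110

|A∪B∪C| = 110


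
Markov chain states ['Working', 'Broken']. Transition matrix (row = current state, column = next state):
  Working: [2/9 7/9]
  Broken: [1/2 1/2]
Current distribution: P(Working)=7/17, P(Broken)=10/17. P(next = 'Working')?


P(next=Working) = Σᵢ P(now=i)×P(i→Working)
= 7/17×2/9 + 10/17×1/2
= 14/153 + 5/17 = 59/153

P = 59/153 ≈ 0.3856


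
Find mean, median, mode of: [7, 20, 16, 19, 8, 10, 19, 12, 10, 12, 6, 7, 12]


Sorted: [6, 7, 7, 8, 10, 10, 12, 12, 12, 16, 19, 19, 20]
Mean = 158/13
Median = 12
Freq: {7: 2, 20: 1, 16: 1, 19: 2, 8: 1, 10: 2, 12: 3, 6: 1}
Mode: [12]

Mean=158/13, Median=12, Mode=12


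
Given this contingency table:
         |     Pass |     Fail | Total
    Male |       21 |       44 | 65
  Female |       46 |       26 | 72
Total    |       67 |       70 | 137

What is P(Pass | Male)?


P(Pass | Male) = 21/(21+44) = 21/65

P(Pass|Male) = 21/65 ≈ 32.31%


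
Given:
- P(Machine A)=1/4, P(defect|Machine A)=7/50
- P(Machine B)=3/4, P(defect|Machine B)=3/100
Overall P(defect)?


P(B) = Σ P(B|Aᵢ)×P(Aᵢ)
  7/50×1/4 = 7/200
  3/100×3/4 = 9/400
Sum = 23/400

P(defect) = 23/400 ≈ 5.75%


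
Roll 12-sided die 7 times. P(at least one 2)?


P(no 2)^7 = (11/12)^7 = 19487171/35831808
P(≥1) = 1 - 19487171/35831808 = 16344637/35831808

P = 16344637/35831808 ≈ 45.61%


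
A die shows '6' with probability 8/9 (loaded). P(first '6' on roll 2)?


Geometric: P(X=2) = (1-p)^(k-1)×p = (1/9)^1×8/9 = 8/81

P(X=2) = 8/81 ≈ 9.88%


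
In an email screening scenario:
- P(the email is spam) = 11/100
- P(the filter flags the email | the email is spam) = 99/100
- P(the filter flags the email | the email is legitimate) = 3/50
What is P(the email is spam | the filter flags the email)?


Using Bayes' theorem:
P(A|B) = P(B|A)·P(A) / P(B)

P(the filter flags the email) = 99/100 × 11/100 + 3/50 × 89/100
= 1089/10000 + 267/5000 = 1623/10000

P(the email is spam|the filter flags the email) = (1089/10000) / (1623/10000) = 363/541

P(the email is spam|the filter flags the email) = 363/541 ≈ 67.10%


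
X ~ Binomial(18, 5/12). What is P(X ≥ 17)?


P(X ≥ 17) = Σ P(X=i) for i=17..18
P(X=17) = 5340576171875/1479074071160291328
P(X=18) = 3814697265625/26623333280885243904
Sum = 99945068359375/26623333280885243904

P(X ≥ 17) = 99945068359375/26623333280885243904 ≈ 0.00%


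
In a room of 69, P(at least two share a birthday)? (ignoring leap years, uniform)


P(all different) = Π(365-i)/365 for i=0..68
= 0.001036
P(match) = 1 - 0.001036 = 0.998964

P ≈ 0.9990 ≈ 99.90%


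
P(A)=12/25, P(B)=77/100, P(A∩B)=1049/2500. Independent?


P(A)×P(B) = 231/625
P(A∩B) = 1049/2500
Not equal → NOT independent

No, not independent


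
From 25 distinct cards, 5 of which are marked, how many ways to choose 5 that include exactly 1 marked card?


Choose 1 of the 5 marked cards and 4 of the other 20 cards:
C(5,1)×C(20,4) = 5×4845 = 24225

24225


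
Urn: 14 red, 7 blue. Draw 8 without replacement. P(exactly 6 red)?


Hypergeometric: C(14,6)×C(7,2)/C(21,8)
= 3003×21/203490 = 1001/3230

P(X=6) = 1001/3230 ≈ 30.99%


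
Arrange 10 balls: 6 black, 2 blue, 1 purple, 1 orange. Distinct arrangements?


10!/(6!×2!×1!×1!) = 2520

2520


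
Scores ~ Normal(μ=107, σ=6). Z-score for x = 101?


z = (x - μ)/σ = (101 - 107)/6 = -1.0

z = -1.0


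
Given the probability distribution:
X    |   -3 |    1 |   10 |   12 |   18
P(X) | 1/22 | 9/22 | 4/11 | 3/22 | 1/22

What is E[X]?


E[X] = Σ x·P(X=x)
= (-3)×(1/22) + (1)×(9/22) + (10)×(4/11) + (12)×(3/22) + (18)×(1/22)
= 70/11

E[X] = 70/11


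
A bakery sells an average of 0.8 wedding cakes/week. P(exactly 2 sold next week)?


Poisson(λ=0.8): P(X=2) = e^(-λ)×λ^k/k!
= e^(-0.8) × 0.8^2 / 2!
≈ 0.4493289641 × 0.64 / 2 ≈ 0.143785

P(X=2) ≈ 0.143785 ≈ 14.38%


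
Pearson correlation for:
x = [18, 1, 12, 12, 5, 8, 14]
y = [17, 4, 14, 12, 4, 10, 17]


n=7, Σx=70, Σy=78, Σxy=960, Σx²=898, Σy²=1050
r = (7×960 - 70×78)/√((7×898 - 70²)(7×1050 - 78²))
= 1260/√(1386×1266) = 1260/√1754676 ≈ 1260/1324.6418 ≈ 0.9512

r ≈ 0.9512


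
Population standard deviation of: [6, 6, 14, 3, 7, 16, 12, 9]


Mean = 73/8
  (6-73/8)²=625/64
  (6-73/8)²=625/64
  (14-73/8)²=1521/64
  (3-73/8)²=2401/64
  (7-73/8)²=289/64
  (16-73/8)²=3025/64
  (12-73/8)²=529/64
  (9-73/8)²=1/64
Σ(x-μ)² = 1127/8
σ² = (1127/8)/8 = 1127/64

σ = √(1127/64) ≈ 4.1964


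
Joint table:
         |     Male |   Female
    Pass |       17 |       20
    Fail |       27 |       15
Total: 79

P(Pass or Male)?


P(Pass∨Male) = P(Pass) + P(Male) - P(Pass∧Male)
= (37 + 44 - 17)/79 = 64/79

P = 64/79 ≈ 81.01%


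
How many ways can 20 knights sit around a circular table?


Circular arrangements of 20 distinct objects: fix one position to break rotational symmetry.
(n-1)! = 19! = 121645100408832000

121645100408832000


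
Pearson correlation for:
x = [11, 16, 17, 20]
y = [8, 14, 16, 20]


n=4, Σx=64, Σy=58, Σxy=984, Σx²=1066, Σy²=916
r = (4×984 - 64×58)/√((4×1066 - 64²)(4×916 - 58²))
= 224/√(168×300) = 224/√50400 ≈ 224/224.4994 ≈ 0.9978

r ≈ 0.9978


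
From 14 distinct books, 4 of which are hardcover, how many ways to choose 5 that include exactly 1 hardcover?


Choose 1 of the 4 hardcovers and 4 of the other 10 books:
C(4,1)×C(10,4) = 4×210 = 840

840


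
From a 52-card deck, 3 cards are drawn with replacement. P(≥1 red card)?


P(not a red card) = 26/52 = 1/2
P(none in 3 draws) = (1/2)^3 = 1/8
P(≥1 red card) = 1 - 1/8 = 7/8

P = 7/8 ≈ 87.50%


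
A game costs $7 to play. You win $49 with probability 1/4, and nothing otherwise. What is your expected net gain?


E[gain] = (49-7)×1/4 + (-7)×3/4
= 21/2 - 21/4 = 21/4

Expected net gain = $21/4 ≈ $5.25


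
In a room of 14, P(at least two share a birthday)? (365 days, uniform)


P(all different) = Π(365-i)/365 for i=0..13
= 0.776897
P(match) = 1 - 0.776897 = 0.223103

P ≈ 0.2231 ≈ 22.31%


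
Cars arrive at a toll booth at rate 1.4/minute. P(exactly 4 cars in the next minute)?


Poisson(λ=1.4): P(X=4) = e^(-λ)×λ^k/k!
= e^(-1.4) × 1.4^4 / 4!
≈ 0.2465969639 × 3.8416 / 24 ≈ 0.039472

P(X=4) ≈ 0.039472 ≈ 3.95%


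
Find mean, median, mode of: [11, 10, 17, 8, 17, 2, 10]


Sorted: [2, 8, 10, 10, 11, 17, 17]
Mean = 75/7
Median = 10
Freq: {11: 1, 10: 2, 17: 2, 8: 1, 2: 1}
Mode: [10, 17]

Mean=75/7, Median=10, Mode=[10, 17]


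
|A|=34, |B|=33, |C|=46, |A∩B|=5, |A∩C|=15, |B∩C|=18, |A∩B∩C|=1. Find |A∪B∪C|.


|A∪B∪C| = 34+33+46-5-15-18+1 = 76

|A∪B∪C| = 76


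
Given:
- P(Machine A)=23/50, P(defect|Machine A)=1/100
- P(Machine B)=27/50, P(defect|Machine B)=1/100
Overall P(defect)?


P(B) = Σ P(B|Aᵢ)×P(Aᵢ)
  1/100×23/50 = 23/5000
  1/100×27/50 = 27/5000
Sum = 1/100

P(defect) = 1/100 ≈ 1.00%


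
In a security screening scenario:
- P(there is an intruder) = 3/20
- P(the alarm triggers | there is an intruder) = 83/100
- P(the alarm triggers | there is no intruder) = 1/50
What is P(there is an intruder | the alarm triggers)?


Using Bayes' theorem:
P(A|B) = P(B|A)·P(A) / P(B)

P(the alarm triggers) = 83/100 × 3/20 + 1/50 × 17/20
= 249/2000 + 17/1000 = 283/2000

P(there is an intruder|the alarm triggers) = (249/2000) / (283/2000) = 249/283

P(there is an intruder|the alarm triggers) = 249/283 ≈ 87.99%


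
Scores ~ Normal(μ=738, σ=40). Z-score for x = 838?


z = (x - μ)/σ = (838 - 738)/40 = 2.5

z = 2.5


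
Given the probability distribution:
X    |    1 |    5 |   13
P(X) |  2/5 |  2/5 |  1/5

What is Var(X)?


E[X] = 5
E[X²] = 221/5
Var(X) = E[X²] - (E[X])² = 221/5 - 25 = 96/5

Var(X) = 96/5 ≈ 19.2000


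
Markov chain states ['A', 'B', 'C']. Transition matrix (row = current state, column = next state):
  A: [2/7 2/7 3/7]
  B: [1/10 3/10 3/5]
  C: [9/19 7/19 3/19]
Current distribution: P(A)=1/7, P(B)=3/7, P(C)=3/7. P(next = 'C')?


P(next=C) = Σᵢ P(now=i)×P(i→C)
= 1/7×3/7 + 3/7×3/5 + 3/7×3/19
= 3/49 + 9/35 + 9/133 = 1797/4655

P = 1797/4655 ≈ 0.3860


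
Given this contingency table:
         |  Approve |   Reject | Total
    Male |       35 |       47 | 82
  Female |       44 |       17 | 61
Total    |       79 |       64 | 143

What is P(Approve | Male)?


P(Approve | Male) = 35/(35+47) = 35/82

P(Approve|Male) = 35/82 ≈ 42.68%


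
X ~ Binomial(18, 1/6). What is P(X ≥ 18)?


P(X ≥ 18) = Σ P(X=i) for i=18..18
P(X=18) = 1/101559956668416
Sum = 1/101559956668416

P(X ≥ 18) = 1/101559956668416 ≈ 0.00%


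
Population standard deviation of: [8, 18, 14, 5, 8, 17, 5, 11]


Mean = 86/8 = 43/4
  (8-43/4)²=121/16
  (18-43/4)²=841/16
  (14-43/4)²=169/16
  (5-43/4)²=529/16
  (8-43/4)²=121/16
  (17-43/4)²=625/16
  (5-43/4)²=529/16
  (11-43/4)²=1/16
Σ(x-μ)² = 367/2
σ² = (367/2)/8 = 367/16

σ = √(367/16) ≈ 4.7893


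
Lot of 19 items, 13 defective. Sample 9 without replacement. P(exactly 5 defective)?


Hypergeometric: C(13,5)×C(6,4)/C(19,9)
= 1287×15/92378 = 135/646

P(X=5) = 135/646 ≈ 20.90%


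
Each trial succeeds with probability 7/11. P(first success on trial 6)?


Geometric: P(X=6) = (1-p)^(k-1)×p = (4/11)^5×7/11 = 7168/1771561

P(X=6) = 7168/1771561 ≈ 0.40%


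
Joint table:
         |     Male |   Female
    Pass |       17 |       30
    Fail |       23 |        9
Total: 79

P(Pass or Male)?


P(Pass∨Male) = P(Pass) + P(Male) - P(Pass∧Male)
= (47 + 40 - 17)/79 = 70/79

P = 70/79 ≈ 88.61%


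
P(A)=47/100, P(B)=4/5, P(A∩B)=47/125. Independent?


P(A)×P(B) = 47/125
P(A∩B) = 47/125
Equal ✓ → Independent

Yes, independent


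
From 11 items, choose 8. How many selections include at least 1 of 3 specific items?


Complement: C(11,8) - C(8,8) = 165 - 1 = 164

164


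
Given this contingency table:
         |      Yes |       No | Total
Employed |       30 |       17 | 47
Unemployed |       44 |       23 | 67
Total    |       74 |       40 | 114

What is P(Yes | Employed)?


P(Yes | Employed) = 30/(30+17) = 30/47

P(Yes|Employed) = 30/47 ≈ 63.83%


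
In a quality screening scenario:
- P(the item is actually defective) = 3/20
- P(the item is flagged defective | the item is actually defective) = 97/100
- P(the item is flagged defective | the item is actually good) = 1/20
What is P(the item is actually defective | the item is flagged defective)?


Using Bayes' theorem:
P(A|B) = P(B|A)·P(A) / P(B)

P(the item is flagged defective) = 97/100 × 3/20 + 1/20 × 17/20
= 291/2000 + 17/400 = 47/250

P(the item is actually defective|the item is flagged defective) = (291/2000) / (47/250) = 291/376

P(the item is actually defective|the item is flagged defective) = 291/376 ≈ 77.39%


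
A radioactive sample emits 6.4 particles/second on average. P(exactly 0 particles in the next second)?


Poisson(λ=6.4): P(X=0) = e^(-λ)×λ^k/k!
= e^(-6.4) × 6.4^0 / 0!
≈ 0.001661557273 × 1 / 1 ≈ 0.001662

P(X=0) ≈ 0.001662 ≈ 0.17%


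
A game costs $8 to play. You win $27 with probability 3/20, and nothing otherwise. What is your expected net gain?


E[gain] = (27-8)×3/20 + (-8)×17/20
= 57/20 - 34/5 = -79/20

Expected net gain = $-79/20 ≈ $-3.95


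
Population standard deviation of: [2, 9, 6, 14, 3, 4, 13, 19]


Mean = 70/8 = 35/4
  (2-35/4)²=729/16
  (9-35/4)²=1/16
  (6-35/4)²=121/16
  (14-35/4)²=441/16
  (3-35/4)²=529/16
  (4-35/4)²=361/16
  (13-35/4)²=289/16
  (19-35/4)²=1681/16
Σ(x-μ)² = 519/2
σ² = (519/2)/8 = 519/16

σ = √(519/16) ≈ 5.6954


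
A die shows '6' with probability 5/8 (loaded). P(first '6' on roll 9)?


Geometric: P(X=9) = (1-p)^(k-1)×p = (3/8)^8×5/8 = 32805/134217728

P(X=9) = 32805/134217728 ≈ 0.02%


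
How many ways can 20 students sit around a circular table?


Circular arrangements of 20 distinct objects: fix one position to break rotational symmetry.
(n-1)! = 19! = 121645100408832000

121645100408832000


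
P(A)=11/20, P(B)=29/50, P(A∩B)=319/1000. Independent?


P(A)×P(B) = 319/1000
P(A∩B) = 319/1000
Equal ✓ → Independent

Yes, independent


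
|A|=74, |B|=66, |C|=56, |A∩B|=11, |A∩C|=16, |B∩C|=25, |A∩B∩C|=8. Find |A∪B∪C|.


|A∪B∪C| = 74+66+56-11-16-25+8 = 152

|A∪B∪C| = 152


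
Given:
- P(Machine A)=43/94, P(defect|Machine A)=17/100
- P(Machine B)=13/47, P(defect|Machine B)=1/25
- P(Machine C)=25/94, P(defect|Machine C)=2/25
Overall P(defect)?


P(B) = Σ P(B|Aᵢ)×P(Aᵢ)
  17/100×43/94 = 731/9400
  1/25×13/47 = 13/1175
  2/25×25/94 = 1/47
Sum = 207/1880

P(defect) = 207/1880 ≈ 11.01%


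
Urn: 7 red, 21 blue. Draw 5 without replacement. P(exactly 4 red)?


Hypergeometric: C(7,4)×C(21,1)/C(28,5)
= 35×21/98280 = 7/936

P(X=4) = 7/936 ≈ 0.75%


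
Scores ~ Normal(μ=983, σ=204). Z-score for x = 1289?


z = (x - μ)/σ = (1289 - 983)/204 = 1.5

z = 1.5


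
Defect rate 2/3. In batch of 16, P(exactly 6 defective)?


Binomial: P(X=6) = C(16,6)×p^6×(1-p)^10
= 8008 × 64/729 × 1/59049 = 512512/43046721

P(X=6) = 512512/43046721 ≈ 1.19%


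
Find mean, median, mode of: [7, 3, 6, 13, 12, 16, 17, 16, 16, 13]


Sorted: [3, 6, 7, 12, 13, 13, 16, 16, 16, 17]
Mean = 119/10
Median = 13
Freq: {7: 1, 3: 1, 6: 1, 13: 2, 12: 1, 16: 3, 17: 1}
Mode: [16]

Mean=119/10, Median=13, Mode=16


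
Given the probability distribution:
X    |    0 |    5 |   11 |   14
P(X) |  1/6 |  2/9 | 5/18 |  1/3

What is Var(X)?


E[X] = 53/6
E[X²] = 209/2
Var(X) = E[X²] - (E[X])² = 209/2 - 2809/36 = 953/36

Var(X) = 953/36 ≈ 26.4722


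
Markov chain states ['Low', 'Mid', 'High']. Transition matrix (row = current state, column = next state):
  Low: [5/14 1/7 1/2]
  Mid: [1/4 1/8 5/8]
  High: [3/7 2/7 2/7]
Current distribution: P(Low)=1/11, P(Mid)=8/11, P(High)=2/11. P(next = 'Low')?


P(next=Low) = Σᵢ P(now=i)×P(i→Low)
= 1/11×5/14 + 8/11×1/4 + 2/11×3/7
= 5/154 + 2/11 + 6/77 = 45/154

P = 45/154 ≈ 0.2922


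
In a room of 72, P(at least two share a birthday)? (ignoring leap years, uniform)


P(all different) = Π(365-i)/365 for i=0..71
= 0.000547
P(match) = 1 - 0.000547 = 0.999453

P ≈ 0.9995 ≈ 99.95%


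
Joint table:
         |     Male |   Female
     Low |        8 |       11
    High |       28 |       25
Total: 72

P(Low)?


P(Low) = (8+11)/72 = 19/72

P(Low) = 19/72 ≈ 26.39%


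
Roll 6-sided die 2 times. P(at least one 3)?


P(no 3)^2 = (5/6)^2 = 25/36
P(≥1) = 1 - 25/36 = 11/36

P = 11/36 ≈ 30.56%


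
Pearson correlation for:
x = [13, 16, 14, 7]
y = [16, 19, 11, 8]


n=4, Σx=50, Σy=54, Σxy=722, Σx²=670, Σy²=802
r = (4×722 - 50×54)/√((4×670 - 50²)(4×802 - 54²))
= 188/√(180×292) = 188/√52560 ≈ 188/229.2597 ≈ 0.8200

r ≈ 0.8200


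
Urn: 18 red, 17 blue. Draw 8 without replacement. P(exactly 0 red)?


Hypergeometric: C(18,0)×C(17,8)/C(35,8)
= 1×24310/23535820 = 13/12586

P(X=0) = 13/12586 ≈ 0.10%


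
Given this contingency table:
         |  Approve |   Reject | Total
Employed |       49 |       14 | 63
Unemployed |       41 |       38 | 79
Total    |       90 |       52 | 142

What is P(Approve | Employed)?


P(Approve | Employed) = 49/(49+14) = 49/63 = 7/9

P(Approve|Employed) = 7/9 ≈ 77.78%


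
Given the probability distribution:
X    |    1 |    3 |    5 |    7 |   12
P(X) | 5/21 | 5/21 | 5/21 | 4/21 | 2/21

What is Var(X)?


E[X] = 97/21
E[X²] = 659/21
Var(X) = E[X²] - (E[X])² = 659/21 - 9409/441 = 4430/441

Var(X) = 4430/441 ≈ 10.0454


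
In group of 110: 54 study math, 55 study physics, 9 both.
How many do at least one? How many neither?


|A∪B| = 54+55-9 = 100
Neither = 110-100 = 10

At least one: 100; Neither: 10


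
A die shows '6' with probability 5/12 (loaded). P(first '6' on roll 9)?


Geometric: P(X=9) = (1-p)^(k-1)×p = (7/12)^8×5/12 = 28824005/5159780352

P(X=9) = 28824005/5159780352 ≈ 0.56%


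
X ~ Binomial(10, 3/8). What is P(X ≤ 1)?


P(X ≤ 1) = Σ P(X=i) for i=0..1
P(X=0) = 9765625/1073741824
P(X=1) = 29296875/536870912
Sum = 68359375/1073741824

P(X ≤ 1) = 68359375/1073741824 ≈ 6.37%


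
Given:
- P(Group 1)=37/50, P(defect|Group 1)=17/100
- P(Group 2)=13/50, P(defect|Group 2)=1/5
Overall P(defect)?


P(B) = Σ P(B|Aᵢ)×P(Aᵢ)
  17/100×37/50 = 629/5000
  1/5×13/50 = 13/250
Sum = 889/5000

P(defect) = 889/5000 ≈ 17.78%


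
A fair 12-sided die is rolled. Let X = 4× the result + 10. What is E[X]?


E[die] = (1+12)/2 = 13/2
E[X] = 4×13/2 + 10 = 36

E[X] = 36


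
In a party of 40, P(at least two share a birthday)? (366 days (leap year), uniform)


P(all different) = Π(366-i)/366 for i=0..39
= 0.109455
P(match) = 1 - 0.109455 = 0.890545

P ≈ 0.8905 ≈ 89.05%


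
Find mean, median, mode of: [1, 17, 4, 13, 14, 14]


Sorted: [1, 4, 13, 14, 14, 17]
Mean = 63/6 = 21/2
Median = 27/2
Freq: {1: 1, 17: 1, 4: 1, 13: 1, 14: 2}
Mode: [14]

Mean=21/2, Median=27/2, Mode=14


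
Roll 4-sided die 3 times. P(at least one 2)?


P(no 2)^3 = (3/4)^3 = 27/64
P(≥1) = 1 - 27/64 = 37/64

P = 37/64 ≈ 57.81%


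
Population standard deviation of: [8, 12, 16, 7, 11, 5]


Mean = 59/6
  (8-59/6)²=121/36
  (12-59/6)²=169/36
  (16-59/6)²=1369/36
  (7-59/6)²=289/36
  (11-59/6)²=49/36
  (5-59/6)²=841/36
Σ(x-μ)² = 473/6
σ² = (473/6)/6 = 473/36

σ = √(473/36) ≈ 3.6248


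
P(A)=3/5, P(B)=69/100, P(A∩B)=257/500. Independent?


P(A)×P(B) = 207/500
P(A∩B) = 257/500
Not equal → NOT independent

No, not independent


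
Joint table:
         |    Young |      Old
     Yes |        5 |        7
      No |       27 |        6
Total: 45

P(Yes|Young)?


P(Yes|Young) = 5/(5+27) = 5/32

P = 5/32 ≈ 15.62%


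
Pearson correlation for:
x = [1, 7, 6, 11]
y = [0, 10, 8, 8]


n=4, Σx=25, Σy=26, Σxy=206, Σx²=207, Σy²=228
r = (4×206 - 25×26)/√((4×207 - 25²)(4×228 - 26²))
= 174/√(203×236) = 174/√47908 ≈ 174/218.8790 ≈ 0.7950

r ≈ 0.7950


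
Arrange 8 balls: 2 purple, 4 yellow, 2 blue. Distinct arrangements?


8!/(2!×4!×2!) = 420

420


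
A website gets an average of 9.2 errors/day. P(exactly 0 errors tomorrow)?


Poisson(λ=9.2): P(X=0) = e^(-λ)×λ^k/k!
= e^(-9.2) × 9.2^0 / 0!
≈ 0.0001010394018 × 1 / 1 ≈ 0.000101

P(X=0) ≈ 0.000101 ≈ 0.01%
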